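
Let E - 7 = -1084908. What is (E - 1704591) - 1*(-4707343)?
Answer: 1917851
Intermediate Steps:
E = -1084901 (E = 7 - 1084908 = -1084901)
(E - 1704591) - 1*(-4707343) = (-1084901 - 1704591) - 1*(-4707343) = -2789492 + 4707343 = 1917851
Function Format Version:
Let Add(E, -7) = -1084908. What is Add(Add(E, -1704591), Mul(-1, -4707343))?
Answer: 1917851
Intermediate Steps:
E = -1084901 (E = Add(7, -1084908) = -1084901)
Add(Add(E, -1704591), Mul(-1, -4707343)) = Add(Add(-1084901, -1704591), Mul(-1, -4707343)) = Add(-2789492, 4707343) = 1917851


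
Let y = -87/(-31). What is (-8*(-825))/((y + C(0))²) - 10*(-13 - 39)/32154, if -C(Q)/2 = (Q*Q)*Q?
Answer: 3776738820/4506919 ≈ 837.99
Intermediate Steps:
C(Q) = -2*Q³ (C(Q) = -2*Q*Q*Q = -2*Q²*Q = -2*Q³)
y = 87/31 (y = -87*(-1/31) = 87/31 ≈ 2.8064)
(-8*(-825))/((y + C(0))²) - 10*(-13 - 39)/32154 = (-8*(-825))/((87/31 - 2*0³)²) - 10*(-13 - 39)/32154 = 6600/((87/31 - 2*0)²) - 10*(-52)*(1/32154) = 6600/((87/31 + 0)²) + 520*(1/32154) = 6600/((87/31)²) + 260/16077 = 6600/(7569/961) + 260/16077 = 6600*(961/7569) + 260/16077 = 2114200/2523 + 260/16077 = 3776738820/4506919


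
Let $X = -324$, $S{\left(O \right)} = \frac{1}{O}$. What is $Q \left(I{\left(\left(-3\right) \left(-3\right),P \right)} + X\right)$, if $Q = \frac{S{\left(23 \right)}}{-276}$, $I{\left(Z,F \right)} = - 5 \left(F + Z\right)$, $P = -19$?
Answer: $\frac{137}{3174} \approx 0.043163$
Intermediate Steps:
$I{\left(Z,F \right)} = - 5 F - 5 Z$
$Q = - \frac{1}{6348}$ ($Q = \frac{1}{23 \left(-276\right)} = \frac{1}{23} \left(- \frac{1}{276}\right) = - \frac{1}{6348} \approx -0.00015753$)
$Q \left(I{\left(\left(-3\right) \left(-3\right),P \right)} + X\right) = - \frac{\left(\left(-5\right) \left(-19\right) - 5 \left(\left(-3\right) \left(-3\right)\right)\right) - 324}{6348} = - \frac{\left(95 - 45\right) - 324}{6348} = - \frac{50 - 324}{6348} = \left(- \frac{1}{6348}\right) \left(-274\right) = \frac{137}{3174}$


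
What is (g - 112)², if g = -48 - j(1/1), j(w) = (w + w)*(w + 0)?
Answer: 26244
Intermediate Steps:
j(w) = 2*w² (j(w) = (2*w)*w = 2*w²)
g = -50 (g = -48 - 2*(1/1)² = -48 - 2*1² = -48 - 2 = -50)
(g - 112)² = (-50 - 112)² = (-162)² = 26244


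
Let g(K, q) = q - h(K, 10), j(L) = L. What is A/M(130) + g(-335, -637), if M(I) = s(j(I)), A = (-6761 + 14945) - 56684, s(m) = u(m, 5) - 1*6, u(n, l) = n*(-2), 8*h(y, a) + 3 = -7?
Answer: -241219/532 ≈ -453.42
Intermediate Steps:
h(y, a) = -5/4 (h(y, a) = -3/8 + (⅛)*(-7) = -3/8 - 7/8 = -5/4)
u(n, l) = -2*n
s(m) = -6 - 2*m (s(m) = -2*m - 1*6 = -2*m - 6 = -6 - 2*m)
g(K, q) = 5/4 + q (g(K, q) = q - 1*(-5/4) = q + 5/4 = 5/4 + q)
A = -48500 (A = 8184 - 56684 = -48500)
M(I) = -6 - 2*I
A/M(130) + g(-335, -637) = -48500/(-6 - 2*130) + (5/4 - 637) = -48500/(-6 - 260) - 2543/4 = -48500/(-266) - 2543/4 = -48500*(-1/266) - 2543/4 = 24250/133 - 2543/4 = -241219/532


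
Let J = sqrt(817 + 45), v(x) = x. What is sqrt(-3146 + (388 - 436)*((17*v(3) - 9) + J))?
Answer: sqrt(-5162 - 48*sqrt(862)) ≈ 81.063*I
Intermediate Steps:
J = sqrt(862) ≈ 29.360
sqrt(-3146 + (388 - 436)*((17*v(3) - 9) + J)) = sqrt(-3146 + (388 - 436)*((17*3 - 9) + sqrt(862))) = sqrt(-3146 - 48*((51 - 9) + sqrt(862))) = sqrt(-3146 - 48*(42 + sqrt(862))) = sqrt(-3146 + (-2016 - 48*sqrt(862))) = sqrt(-5162 - 48*sqrt(862))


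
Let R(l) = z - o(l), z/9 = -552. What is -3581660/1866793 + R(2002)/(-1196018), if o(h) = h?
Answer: -125609361255/65668177361 ≈ -1.9128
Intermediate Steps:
z = -4968 (z = 9*(-552) = -4968)
R(l) = -4968 - l
-3581660/1866793 + R(2002)/(-1196018) = -3581660/1866793 + (-4968 - 1*2002)/(-1196018) = -3581660*1/1866793 + (-4968 - 2002)*(-1/1196018) = -3581660/1866793 - 6970*(-1/1196018) = -3581660/1866793 + 205/35177 = -125609361255/65668177361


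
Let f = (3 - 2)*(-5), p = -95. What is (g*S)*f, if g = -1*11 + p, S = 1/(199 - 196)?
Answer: 530/3 ≈ 176.67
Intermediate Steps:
S = ⅓ (S = 1/3 = ⅓ ≈ 0.33333)
f = -5 (f = 1*(-5) = -5)
g = -106 (g = -1*11 - 95 = -11 - 95 = -106)
(g*S)*f = -106*⅓*(-5) = -106/3*(-5) = 530/3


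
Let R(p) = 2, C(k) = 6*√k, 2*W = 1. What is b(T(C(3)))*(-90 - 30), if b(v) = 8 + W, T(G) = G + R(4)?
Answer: -1020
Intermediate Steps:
W = ½ (W = (½)*1 = ½ ≈ 0.50000)
T(G) = 2 + G (T(G) = G + 2 = 2 + G)
b(v) = 17/2 (b(v) = 8 + ½ = 17/2)
b(T(C(3)))*(-90 - 30) = 17*(-90 - 30)/2 = (17/2)*(-120) = -1020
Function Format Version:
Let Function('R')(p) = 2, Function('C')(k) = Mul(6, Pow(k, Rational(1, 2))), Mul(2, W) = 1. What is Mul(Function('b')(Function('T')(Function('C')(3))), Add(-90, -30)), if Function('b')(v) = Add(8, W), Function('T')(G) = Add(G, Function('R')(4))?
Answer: -1020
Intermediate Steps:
W = Rational(1, 2) (W = Mul(Rational(1, 2), 1) = Rational(1, 2) ≈ 0.50000)
Function('T')(G) = Add(2, G) (Function('T')(G) = Add(G, 2) = Add(2, G))
Function('b')(v) = Rational(17, 2) (Function('b')(v) = Add(8, Rational(1, 2)) = Rational(17, 2))
Mul(Function('b')(Function('T')(Function('C')(3))), Add(-90, -30)) = Mul(Rational(17, 2), Add(-90, -30)) = Mul(Rational(17, 2), -120) = -1020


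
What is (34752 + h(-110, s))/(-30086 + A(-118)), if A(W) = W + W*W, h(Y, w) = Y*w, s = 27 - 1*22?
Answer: -17101/8140 ≈ -2.1009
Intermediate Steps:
s = 5 (s = 27 - 22 = 5)
A(W) = W + W²
(34752 + h(-110, s))/(-30086 + A(-118)) = (34752 - 110*5)/(-30086 - 118*(1 - 118)) = (34752 - 550)/(-30086 - 118*(-117)) = 34202/(-30086 + 13806) = 34202/(-16280) = 34202*(-1/16280) = -17101/8140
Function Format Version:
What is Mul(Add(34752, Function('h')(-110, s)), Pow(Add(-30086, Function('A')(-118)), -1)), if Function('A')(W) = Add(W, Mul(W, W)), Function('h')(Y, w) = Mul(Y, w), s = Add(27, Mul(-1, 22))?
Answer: Rational(-17101, 8140) ≈ -2.1009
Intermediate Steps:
s = 5 (s = Add(27, -22) = 5)
Function('A')(W) = Add(W, Pow(W, 2))
Mul(Add(34752, Function('h')(-110, s)), Pow(Add(-30086, Function('A')(-118)), -1)) = Mul(Add(34752, Mul(-110, 5)), Pow(Add(-30086, Mul(-118, Add(1, -118))), -1)) = Mul(Add(34752, -550), Pow(Add(-30086, Mul(-118, -117)), -1)) = Mul(34202, Pow(Add(-30086, 13806), -1)) = Mul(34202, Pow(-16280, -1)) = Mul(34202, Rational(-1, 16280)) = Rational(-17101, 8140)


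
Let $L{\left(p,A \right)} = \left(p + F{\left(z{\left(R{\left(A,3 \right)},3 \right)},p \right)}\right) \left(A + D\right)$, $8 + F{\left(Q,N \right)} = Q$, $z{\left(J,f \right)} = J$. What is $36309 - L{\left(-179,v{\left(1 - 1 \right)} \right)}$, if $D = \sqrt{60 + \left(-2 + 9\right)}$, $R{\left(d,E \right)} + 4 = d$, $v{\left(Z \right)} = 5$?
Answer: $37239 + 186 \sqrt{67} \approx 38762.0$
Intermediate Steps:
$R{\left(d,E \right)} = -4 + d$
$D = \sqrt{67}$ ($D = \sqrt{60 + 7} = \sqrt{67} \approx 8.1853$)
$F{\left(Q,N \right)} = -8 + Q$
$L{\left(p,A \right)} = \left(A + \sqrt{67}\right) \left(-12 + A + p\right)$ ($L{\left(p,A \right)} = \left(p + \left(-8 + \left(-4 + A\right)\right)\right) \left(A + \sqrt{67}\right) = \left(p + \left(-12 + A\right)\right) \left(A + \sqrt{67}\right) = \left(-12 + A + p\right) \left(A + \sqrt{67}\right) = \left(A + \sqrt{67}\right) \left(-12 + A + p\right)$)
$36309 - L{\left(-179,v{\left(1 - 1 \right)} \right)} = 36309 - \left(5 \left(-179\right) + 5 \left(-12 + 5\right) - 179 \sqrt{67} + \sqrt{67} \left(-12 + 5\right)\right) = 36309 - \left(-895 + 5 \left(-7\right) - 179 \sqrt{67} + \sqrt{67} \left(-7\right)\right) = 36309 - \left(-895 - 35 - 179 \sqrt{67} - 7 \sqrt{67}\right) = 36309 - \left(-930 - 186 \sqrt{67}\right) = 36309 + \left(930 + 186 \sqrt{67}\right) = 37239 + 186 \sqrt{67}$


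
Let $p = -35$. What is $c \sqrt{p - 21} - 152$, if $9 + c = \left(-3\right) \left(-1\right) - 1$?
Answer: $-152 - 14 i \sqrt{14} \approx -152.0 - 52.383 i$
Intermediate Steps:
$c = -7$ ($c = -9 - -2 = -9 + \left(3 - 1\right) = -9 + 2 = -7$)
$c \sqrt{p - 21} - 152 = - 7 \sqrt{-35 - 21} - 152 = - 7 \sqrt{-56} - 152 = - 7 \cdot 2 i \sqrt{14} - 152 = - 14 i \sqrt{14} - 152 = -152 - 14 i \sqrt{14}$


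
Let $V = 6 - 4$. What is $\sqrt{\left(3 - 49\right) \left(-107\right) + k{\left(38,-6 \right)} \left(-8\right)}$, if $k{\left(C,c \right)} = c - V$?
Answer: $3 \sqrt{554} \approx 70.612$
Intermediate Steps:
$V = 2$ ($V = 6 - 4 = 2$)
$k{\left(C,c \right)} = -2 + c$ ($k{\left(C,c \right)} = c - 2 = -2 + c$)
$\sqrt{\left(3 - 49\right) \left(-107\right) + k{\left(38,-6 \right)} \left(-8\right)} = \sqrt{\left(3 - 49\right) \left(-107\right) + \left(-2 - 6\right) \left(-8\right)} = \sqrt{\left(-46\right) \left(-107\right) - -64} = \sqrt{4922 + 64} = \sqrt{4986} = 3 \sqrt{554}$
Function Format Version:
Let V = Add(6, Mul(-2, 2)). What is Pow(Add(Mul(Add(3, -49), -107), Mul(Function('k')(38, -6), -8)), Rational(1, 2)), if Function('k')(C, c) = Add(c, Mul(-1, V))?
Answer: Mul(3, Pow(554, Rational(1, 2))) ≈ 70.612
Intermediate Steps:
V = 2 (V = Add(6, -4) = 2)
Function('k')(C, c) = Add(-2, c) (Function('k')(C, c) = Add(c, Mul(-1, 2)) = Add(c, -2) = Add(-2, c))
Pow(Add(Mul(Add(3, -49), -107), Mul(Function('k')(38, -6), -8)), Rational(1, 2)) = Pow(Add(Mul(Add(3, -49), -107), Mul(Add(-2, -6), -8)), Rational(1, 2)) = Pow(Add(Mul(-46, -107), Mul(-8, -8)), Rational(1, 2)) = Pow(Add(4922, 64), Rational(1, 2)) = Pow(4986, Rational(1, 2)) = Mul(3, Pow(554, Rational(1, 2)))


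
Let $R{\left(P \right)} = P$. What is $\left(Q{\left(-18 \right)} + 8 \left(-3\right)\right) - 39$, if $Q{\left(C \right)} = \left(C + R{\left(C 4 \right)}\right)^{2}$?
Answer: $8037$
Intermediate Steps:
$Q{\left(C \right)} = 25 C^{2}$ ($Q{\left(C \right)} = \left(C + C 4\right)^{2} = \left(C + 4 C\right)^{2} = \left(5 C\right)^{2} = 25 C^{2}$)
$\left(Q{\left(-18 \right)} + 8 \left(-3\right)\right) - 39 = \left(25 \left(-18\right)^{2} + 8 \left(-3\right)\right) - 39 = \left(25 \cdot 324 - 24\right) - 39 = \left(8100 - 24\right) - 39 = 8076 - 39 = 8037$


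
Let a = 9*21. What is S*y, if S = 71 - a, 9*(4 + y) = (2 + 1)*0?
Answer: 472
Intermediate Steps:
y = -4 (y = -4 + ((2 + 1)*0)/9 = -4 + (3*0)/9 = -4 + (⅑)*0 = -4 + 0 = -4)
a = 189
S = -118 (S = 71 - 1*189 = 71 - 189 = -118)
S*y = -118*(-4) = 472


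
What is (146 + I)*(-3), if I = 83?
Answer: -687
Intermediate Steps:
(146 + I)*(-3) = (146 + 83)*(-3) = 229*(-3) = -687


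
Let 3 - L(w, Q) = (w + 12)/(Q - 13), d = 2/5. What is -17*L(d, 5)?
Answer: -1547/20 ≈ -77.350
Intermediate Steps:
d = ⅖ (d = 2*(⅕) = ⅖ ≈ 0.40000)
L(w, Q) = 3 - (12 + w)/(-13 + Q) (L(w, Q) = 3 - (w + 12)/(Q - 13) = 3 - (12 + w)/(-13 + Q))
-17*L(d, 5) = -17*(-51 - 1*⅖ + 3*5)/(-13 + 5) = -17*(-51 - ⅖ + 15)/(-8) = -(-17)*(-182)/(8*5) = -17*91/20 = -1547/20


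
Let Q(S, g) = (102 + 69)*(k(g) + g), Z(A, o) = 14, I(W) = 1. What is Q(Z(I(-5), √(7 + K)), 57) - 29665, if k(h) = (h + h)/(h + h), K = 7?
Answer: -19747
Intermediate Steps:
k(h) = 1 (k(h) = (2*h)/((2*h)) = (2*h)*(1/(2*h)) = 1)
Q(S, g) = 171 + 171*g (Q(S, g) = (102 + 69)*(1 + g) = 171*(1 + g) = 171 + 171*g)
Q(Z(I(-5), √(7 + K)), 57) - 29665 = (171 + 171*57) - 29665 = (171 + 9747) - 29665 = 9918 - 29665 = -19747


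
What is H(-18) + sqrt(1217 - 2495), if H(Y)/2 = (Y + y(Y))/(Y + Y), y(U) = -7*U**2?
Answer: 127 + 3*I*sqrt(142) ≈ 127.0 + 35.749*I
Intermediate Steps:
H(Y) = (Y - 7*Y**2)/Y (H(Y) = 2*((Y - 7*Y**2)/(Y + Y)) = 2*((Y - 7*Y**2)/((2*Y))) = 2*((Y - 7*Y**2)*(1/(2*Y))) = 2*((Y - 7*Y**2)/(2*Y)) = (Y - 7*Y**2)/Y)
H(-18) + sqrt(1217 - 2495) = (1 - 7*(-18)) + sqrt(1217 - 2495) = (1 + 126) + sqrt(-1278) = 127 + 3*I*sqrt(142)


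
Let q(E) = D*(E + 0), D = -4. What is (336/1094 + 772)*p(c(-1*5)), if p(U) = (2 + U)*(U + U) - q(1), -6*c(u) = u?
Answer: 33162482/4923 ≈ 6736.2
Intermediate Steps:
c(u) = -u/6
q(E) = -4*E (q(E) = -4*(E + 0) = -4*E)
p(U) = 4 + 2*U*(2 + U) (p(U) = (2 + U)*(U + U) - (-4) = (2 + U)*(2*U) - 1*(-4) = 2*U*(2 + U) + 4 = 4 + 2*U*(2 + U))
(336/1094 + 772)*p(c(-1*5)) = (336/1094 + 772)*(4 + 2*(-(-1)*5/6)² + 4*(-(-1)*5/6)) = (336*(1/1094) + 772)*(4 + 2*(-⅙*(-5))² + 4*(-⅙*(-5))) = (168/547 + 772)*(4 + 2*(⅚)² + 4*(⅚)) = 422452*(4 + 2*(25/36) + 10/3)/547 = 422452*(4 + 25/18 + 10/3)/547 = (422452/547)*(157/18) = 33162482/4923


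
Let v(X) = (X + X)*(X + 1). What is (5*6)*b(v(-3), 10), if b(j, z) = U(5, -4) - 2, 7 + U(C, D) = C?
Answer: -120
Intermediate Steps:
v(X) = 2*X*(1 + X) (v(X) = (2*X)*(1 + X) = 2*X*(1 + X))
U(C, D) = -7 + C
b(j, z) = -4 (b(j, z) = (-7 + 5) - 2 = -2 - 2 = -4)
(5*6)*b(v(-3), 10) = (5*6)*(-4) = 30*(-4) = -120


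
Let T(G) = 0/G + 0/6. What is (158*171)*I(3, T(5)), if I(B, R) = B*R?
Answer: 0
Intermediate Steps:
T(G) = 0 (T(G) = 0 + 0*(⅙) = 0 + 0 = 0)
(158*171)*I(3, T(5)) = (158*171)*(3*0) = 27018*0 = 0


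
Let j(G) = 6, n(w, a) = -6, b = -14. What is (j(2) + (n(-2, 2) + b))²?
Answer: 196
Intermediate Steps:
(j(2) + (n(-2, 2) + b))² = (6 + (-6 - 14))² = (6 - 20)² = (-14)² = 196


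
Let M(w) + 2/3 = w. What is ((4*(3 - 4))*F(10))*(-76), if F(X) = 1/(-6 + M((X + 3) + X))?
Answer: 912/49 ≈ 18.612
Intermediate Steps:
M(w) = -2/3 + w
F(X) = 1/(-11/3 + 2*X) (F(X) = 1/(-6 + (-2/3 + ((X + 3) + X))) = 1/(-6 + (-2/3 + ((3 + X) + X))) = 1/(-6 + (-2/3 + (3 + 2*X))) = 1/(-6 + (7/3 + 2*X)) = 1/(-11/3 + 2*X))
((4*(3 - 4))*F(10))*(-76) = ((4*(3 - 4))*(3/(-11 + 6*10)))*(-76) = ((4*(-1))*(3/(-11 + 60)))*(-76) = -12/49*(-76) = 912/49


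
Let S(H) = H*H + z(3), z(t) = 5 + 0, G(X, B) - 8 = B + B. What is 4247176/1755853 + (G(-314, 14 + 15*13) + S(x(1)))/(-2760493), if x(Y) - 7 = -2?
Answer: 11723498948800/4847019915529 ≈ 2.4187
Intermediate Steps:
x(Y) = 5 (x(Y) = 7 - 2 = 5)
G(X, B) = 8 + 2*B (G(X, B) = 8 + (B + B) = 8 + 2*B)
z(t) = 5
S(H) = 5 + H**2 (S(H) = H*H + 5 = H**2 + 5 = 5 + H**2)
4247176/1755853 + (G(-314, 14 + 15*13) + S(x(1)))/(-2760493) = 4247176/1755853 + ((8 + 2*(14 + 15*13)) + (5 + 5**2))/(-2760493) = 4247176*(1/1755853) + ((8 + 2*(14 + 195)) + (5 + 25))*(-1/2760493) = 4247176/1755853 + ((8 + 2*209) + 30)*(-1/2760493) = 4247176/1755853 + ((8 + 418) + 30)*(-1/2760493) = 4247176/1755853 + (426 + 30)*(-1/2760493) = 4247176/1755853 + 456*(-1/2760493) = 4247176/1755853 - 456/2760493 = 11723498948800/4847019915529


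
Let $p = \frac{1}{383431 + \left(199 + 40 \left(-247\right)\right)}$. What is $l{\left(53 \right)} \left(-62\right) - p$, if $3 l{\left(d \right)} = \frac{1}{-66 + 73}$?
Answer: $- \frac{23172521}{7848750} \approx -2.9524$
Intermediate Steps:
$l{\left(d \right)} = \frac{1}{21}$ ($l{\left(d \right)} = \frac{1}{3 \left(-66 + 73\right)} = \frac{1}{3 \cdot 7} = \frac{1}{3} \cdot \frac{1}{7} = \frac{1}{21}$)
$p = \frac{1}{373750}$ ($p = \frac{1}{383431 + \left(199 - 9880\right)} = \frac{1}{383431 - 9681} = \frac{1}{373750} \approx 2.6756 \cdot 10^{-6}$)
$l{\left(53 \right)} \left(-62\right) - p = \frac{1}{21} \left(-62\right) - \frac{1}{373750} = - \frac{62}{21} - \frac{1}{373750} = - \frac{23172521}{7848750}$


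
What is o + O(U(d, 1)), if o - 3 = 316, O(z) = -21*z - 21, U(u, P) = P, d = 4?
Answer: 277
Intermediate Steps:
O(z) = -21 - 21*z
o = 319 (o = 3 + 316 = 319)
o + O(U(d, 1)) = 319 + (-21 - 21*1) = 319 + (-21 - 21) = 319 - 42 = 277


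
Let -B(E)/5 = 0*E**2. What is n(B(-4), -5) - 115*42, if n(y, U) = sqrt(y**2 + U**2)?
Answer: -4825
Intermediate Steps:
B(E) = 0 (B(E) = -0*E**2 = -5*0 = 0)
n(y, U) = sqrt(U**2 + y**2)
n(B(-4), -5) - 115*42 = sqrt((-5)**2 + 0**2) - 115*42 = sqrt(25 + 0) - 4830 = sqrt(25) - 4830 = 5 - 4830 = -4825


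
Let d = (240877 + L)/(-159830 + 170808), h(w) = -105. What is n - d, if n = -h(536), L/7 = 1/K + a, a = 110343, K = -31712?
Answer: 4421033351/348134336 ≈ 12.699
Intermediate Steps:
L = 24494380505/31712 (L = 7*(1/(-31712) + 110343) = 7*(-1/31712 + 110343) = 7*(3499197215/31712) = 24494380505/31712 ≈ 7.7240e+5)
d = 32133071929/348134336 (d = (240877 + 24494380505/31712)/(-159830 + 170808) = (32133071929/31712)/10978 = (32133071929/31712)*(1/10978) = 32133071929/348134336 ≈ 92.301)
n = 105 (n = -1*(-105) = 105)
n - d = 105 - 1*32133071929/348134336 = 105 - 32133071929/348134336 = 4421033351/348134336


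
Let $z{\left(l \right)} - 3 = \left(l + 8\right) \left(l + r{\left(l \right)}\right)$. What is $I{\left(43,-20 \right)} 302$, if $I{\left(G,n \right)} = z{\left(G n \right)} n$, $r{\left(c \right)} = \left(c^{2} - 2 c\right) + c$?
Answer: $3806040749880$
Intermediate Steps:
$r{\left(c \right)} = c^{2} - c$
$z{\left(l \right)} = 3 + \left(8 + l\right) \left(l + l \left(-1 + l\right)\right)$ ($z{\left(l \right)} = 3 + \left(l + 8\right) \left(l + l \left(-1 + l\right)\right) = 3 + \left(8 + l\right) \left(l + l \left(-1 + l\right)\right)$)
$I{\left(G,n \right)} = n \left(3 + G^{3} n^{3} + 8 G^{2} n^{2}\right)$ ($I{\left(G,n \right)} = \left(3 + \left(G n\right)^{3} + 8 \left(G n\right)^{2}\right) n = \left(3 + G^{3} n^{3} + 8 G^{2} n^{2}\right) n = n \left(3 + G^{3} n^{3} + 8 G^{2} n^{2}\right)$)
$I{\left(43,-20 \right)} 302 = - 20 \left(3 + 43^{3} \left(-20\right)^{3} + 8 \cdot 43^{2} \left(-20\right)^{2}\right) 302 = - 20 \left(3 + 79507 \left(-8000\right) + 8 \cdot 1849 \cdot 400\right) 302 = - 20 \left(3 - 636056000 + 5916800\right) 302 = \left(-20\right) \left(-630139197\right) 302 = 12602783940 \cdot 302 = 3806040749880$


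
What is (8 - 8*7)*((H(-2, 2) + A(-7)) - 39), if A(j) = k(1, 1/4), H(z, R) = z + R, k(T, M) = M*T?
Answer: 1860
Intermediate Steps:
H(z, R) = R + z
A(j) = ¼ (A(j) = 1/4 = (¼)*1 = ¼)
(8 - 8*7)*((H(-2, 2) + A(-7)) - 39) = (8 - 8*7)*(((2 - 2) + ¼) - 39) = (8 - 56)*((0 + ¼) - 39) = -48*(¼ - 39) = -48*(-155/4) = 1860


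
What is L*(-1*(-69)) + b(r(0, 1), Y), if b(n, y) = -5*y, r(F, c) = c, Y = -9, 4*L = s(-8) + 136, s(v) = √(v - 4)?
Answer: 2391 + 69*I*√3/2 ≈ 2391.0 + 59.756*I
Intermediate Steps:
s(v) = √(-4 + v)
L = 34 + I*√3/2 (L = (√(-4 - 8) + 136)/4 = (√(-12) + 136)/4 = (2*I*√3 + 136)/4 = (136 + 2*I*√3)/4 = 34 + I*√3/2 ≈ 34.0 + 0.86602*I)
L*(-1*(-69)) + b(r(0, 1), Y) = (34 + I*√3/2)*(-1*(-69)) - 5*(-9) = (34 + I*√3/2)*69 + 45 = (2346 + 69*I*√3/2) + 45 = 2391 + 69*I*√3/2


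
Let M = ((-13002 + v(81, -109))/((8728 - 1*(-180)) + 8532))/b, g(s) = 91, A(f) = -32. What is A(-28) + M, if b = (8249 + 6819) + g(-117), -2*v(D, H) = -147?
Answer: -5639965099/176248640 ≈ -32.000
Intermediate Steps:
v(D, H) = 147/2 (v(D, H) = -½*(-147) = 147/2)
b = 15159 (b = (8249 + 6819) + 91 = 15068 + 91 = 15159)
M = -8619/176248640 (M = ((-13002 + 147/2)/((8728 - 1*(-180)) + 8532))/15159 = -25857/(2*((8728 + 180) + 8532))*(1/15159) = -25857/(2*(8908 + 8532))*(1/15159) = -25857/2/17440*(1/15159) = -25857/2*1/17440*(1/15159) = -25857/34880*1/15159 = -8619/176248640 ≈ -4.8903e-5)
A(-28) + M = -32 - 8619/176248640 = -5639965099/176248640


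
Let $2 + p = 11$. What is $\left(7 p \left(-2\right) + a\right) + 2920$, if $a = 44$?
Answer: $2838$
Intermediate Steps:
$p = 9$ ($p = -2 + 11 = 9$)
$\left(7 p \left(-2\right) + a\right) + 2920 = \left(7 \cdot 9 \left(-2\right) + 44\right) + 2920 = \left(63 \left(-2\right) + 44\right) + 2920 = \left(-126 + 44\right) + 2920 = -82 + 2920 = 2838$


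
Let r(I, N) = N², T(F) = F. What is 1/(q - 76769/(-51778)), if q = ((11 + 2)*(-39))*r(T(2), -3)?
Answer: -51778/236186245 ≈ -0.00021923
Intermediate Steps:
q = -4563 (q = ((11 + 2)*(-39))*(-3)² = (13*(-39))*9 = -507*9 = -4563)
1/(q - 76769/(-51778)) = 1/(-4563 - 76769/(-51778)) = 1/(-4563 - 76769*(-1/51778)) = 1/(-4563 + 76769/51778) = 1/(-236186245/51778) = -51778/236186245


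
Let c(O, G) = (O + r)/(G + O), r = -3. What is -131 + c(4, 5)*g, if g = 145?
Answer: -1034/9 ≈ -114.89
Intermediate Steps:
c(O, G) = (-3 + O)/(G + O) (c(O, G) = (O - 3)/(G + O) = (-3 + O)/(G + O))
-131 + c(4, 5)*g = -131 + ((-3 + 4)/(5 + 4))*145 = -131 + (1/9)*145 = -131 + ((⅑)*1)*145 = -131 + (⅑)*145 = -131 + 145/9 = -1034/9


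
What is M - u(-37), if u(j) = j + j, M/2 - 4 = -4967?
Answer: -9852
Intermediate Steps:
M = -9926 (M = 8 + 2*(-4967) = 8 - 9934 = -9926)
u(j) = 2*j
M - u(-37) = -9926 - 2*(-37) = -9926 - 1*(-74) = -9926 + 74 = -9852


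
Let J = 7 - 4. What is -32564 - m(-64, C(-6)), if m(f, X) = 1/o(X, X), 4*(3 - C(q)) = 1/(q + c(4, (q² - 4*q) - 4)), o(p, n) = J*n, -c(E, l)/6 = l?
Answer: -133675676/4105 ≈ -32564.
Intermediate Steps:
J = 3
c(E, l) = -6*l
o(p, n) = 3*n
C(q) = 3 - 1/(4*(24 - 6*q² + 25*q)) (C(q) = 3 - 1/(4*(q - 6*((q² - 4*q) - 4))) = 3 - 1/(4*(q - 6*(-4 + q² - 4*q))) = 3 - 1/(4*(q + (24 - 6*q² + 24*q))) = 3 - 1/(4*(24 - 6*q² + 25*q)))
m(f, X) = 1/(3*X)
-32564 - m(-64, C(-6)) = -32564 - 1/(3*((287 - 72*(-6)² + 300*(-6))/(4*(24 - 6*(-6)² + 25*(-6))))) = -32564 - 1/(3*((287 - 72*36 - 1800)/(4*(24 - 6*36 - 150)))) = -32564 - 1/(3*((287 - 2592 - 1800)/(4*(24 - 216 - 150)))) = -32564 - 1/(3*((¼)*(-4105)/(-342))) = -32564 - 1/(3*((¼)*(-1/342)*(-4105))) = -32564 - 1/(3*4105/1368) = -32564 - 1368/(3*4105) = -32564 - 1*456/4105 = -32564 - 456/4105 = -133675676/4105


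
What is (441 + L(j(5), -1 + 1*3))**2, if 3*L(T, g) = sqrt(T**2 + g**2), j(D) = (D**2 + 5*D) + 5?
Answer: (1323 + sqrt(3029))**2/9 ≈ 2.1100e+5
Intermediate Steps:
j(D) = 5 + D**2 + 5*D
L(T, g) = sqrt(T**2 + g**2)/3
(441 + L(j(5), -1 + 1*3))**2 = (441 + sqrt((5 + 5**2 + 5*5)**2 + (-1 + 1*3)**2)/3)**2 = (441 + sqrt((5 + 25 + 25)**2 + (-1 + 3)**2)/3)**2 = (441 + sqrt(55**2 + 2**2)/3)**2 = (441 + sqrt(3025 + 4)/3)**2 = (441 + sqrt(3029)/3)**2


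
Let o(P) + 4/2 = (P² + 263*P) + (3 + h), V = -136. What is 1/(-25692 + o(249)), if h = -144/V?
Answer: 17/1730567 ≈ 9.8234e-6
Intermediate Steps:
h = 18/17 (h = -144/(-136) = -144*(-1/136) = 18/17 ≈ 1.0588)
o(P) = 35/17 + P² + 263*P (o(P) = -2 + ((P² + 263*P) + (3 + 18/17)) = -2 + ((P² + 263*P) + 69/17) = -2 + (69/17 + P² + 263*P) = 35/17 + P² + 263*P)
1/(-25692 + o(249)) = 1/(-25692 + (35/17 + 249² + 263*249)) = 1/(-25692 + (35/17 + 62001 + 65487)) = 1/(-25692 + 2167331/17) = 1/(1730567/17) = 17/1730567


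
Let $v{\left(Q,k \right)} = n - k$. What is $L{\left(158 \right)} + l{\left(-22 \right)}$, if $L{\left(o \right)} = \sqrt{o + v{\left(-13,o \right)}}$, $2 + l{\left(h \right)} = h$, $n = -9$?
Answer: $-24 + 3 i \approx -24.0 + 3.0 i$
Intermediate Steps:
$l{\left(h \right)} = -2 + h$
$v{\left(Q,k \right)} = -9 - k$
$L{\left(o \right)} = 3 i$ ($L{\left(o \right)} = \sqrt{o - \left(9 + o\right)} = \sqrt{-9} = 3 i$)
$L{\left(158 \right)} + l{\left(-22 \right)} = 3 i - 24 = -24 + 3 i$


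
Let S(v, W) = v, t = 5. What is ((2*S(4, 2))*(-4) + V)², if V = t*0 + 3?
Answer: 841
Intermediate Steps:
V = 3 (V = 5*0 + 3 = 0 + 3 = 3)
((2*S(4, 2))*(-4) + V)² = ((2*4)*(-4) + 3)² = (8*(-4) + 3)² = (-32 + 3)² = (-29)² = 841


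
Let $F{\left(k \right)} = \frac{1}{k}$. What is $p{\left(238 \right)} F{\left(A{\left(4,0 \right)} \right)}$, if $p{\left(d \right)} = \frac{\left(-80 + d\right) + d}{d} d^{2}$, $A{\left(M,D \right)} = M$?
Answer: $23562$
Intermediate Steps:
$p{\left(d \right)} = d \left(-80 + 2 d\right)$ ($p{\left(d \right)} = \frac{-80 + 2 d}{d} d^{2} = d \left(-80 + 2 d\right)$)
$p{\left(238 \right)} F{\left(A{\left(4,0 \right)} \right)} = \frac{2 \cdot 238 \left(-40 + 238\right)}{4} = 2 \cdot 238 \cdot 198 \cdot \frac{1}{4} = 94248 \cdot \frac{1}{4} = 23562$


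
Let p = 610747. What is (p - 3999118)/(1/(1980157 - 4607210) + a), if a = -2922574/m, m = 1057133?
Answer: 285151382191438763/232659328835 ≈ 1.2256e+6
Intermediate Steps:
a = -2922574/1057133 ≈ -2.7646
(p - 3999118)/(1/(1980157 - 4607210) + a) = (610747 - 3999118)/(1/(1980157 - 4607210) - 2922574/1057133) = -3388371/(1/(-2627053) - 2922574/1057133) = -3388371/(-1/2627053 - 2922574/1057133) = -3388371/(-697977986505/252467674459) = -3388371*(-252467674459/697977986505) = 285151382191438763/232659328835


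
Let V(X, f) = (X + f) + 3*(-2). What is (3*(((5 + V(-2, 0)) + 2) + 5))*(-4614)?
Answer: -55368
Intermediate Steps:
V(X, f) = -6 + X + f (V(X, f) = (X + f) - 6 = -6 + X + f)
(3*(((5 + V(-2, 0)) + 2) + 5))*(-4614) = (3*(((5 + (-6 - 2 + 0)) + 2) + 5))*(-4614) = (3*(((5 - 8) + 2) + 5))*(-4614) = (3*((-3 + 2) + 5))*(-4614) = (3*(-1 + 5))*(-4614) = (3*4)*(-4614) = 12*(-4614) = -55368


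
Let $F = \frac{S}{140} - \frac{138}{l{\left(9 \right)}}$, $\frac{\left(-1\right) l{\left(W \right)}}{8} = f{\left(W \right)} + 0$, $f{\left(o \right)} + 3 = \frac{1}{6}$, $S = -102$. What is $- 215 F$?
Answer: $\frac{174408}{119} \approx 1465.6$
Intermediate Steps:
$f{\left(o \right)} = - \frac{17}{6}$ ($f{\left(o \right)} = -3 + \frac{1}{6} = - \frac{17}{6}$)
$l{\left(W \right)} = \frac{68}{3}$ ($l{\left(W \right)} = - 8 \left(- \frac{17}{6} + 0\right) = \left(-8\right) \left(- \frac{17}{6}\right) = \frac{68}{3}$)
$F = - \frac{4056}{595}$ ($F = - \frac{102}{140} - \frac{138}{\frac{68}{3}} = \left(-102\right) \frac{1}{140} - \frac{207}{34} = - \frac{51}{70} - \frac{207}{34} = - \frac{4056}{595} \approx -6.8168$)
$- 215 F = \left(-215\right) \left(- \frac{4056}{595}\right) = \frac{174408}{119}$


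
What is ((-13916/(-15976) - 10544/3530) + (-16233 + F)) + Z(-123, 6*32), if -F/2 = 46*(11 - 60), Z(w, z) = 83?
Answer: -82084147153/7049410 ≈ -11644.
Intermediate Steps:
F = 4508 (F = -92*(11 - 60) = -92*(-49) = -2*(-2254) = 4508)
((-13916/(-15976) - 10544/3530) + (-16233 + F)) + Z(-123, 6*32) = ((-13916/(-15976) - 10544/3530) + (-16233 + 4508)) + 83 = ((-13916*(-1/15976) - 10544*1/3530) - 11725) + 83 = ((3479/3994 - 5272/1765) - 11725) + 83 = (-14915933/7049410 - 11725) + 83 = -82669248183/7049410 + 83 = -82084147153/7049410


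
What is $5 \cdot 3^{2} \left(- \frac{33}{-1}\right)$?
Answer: $1485$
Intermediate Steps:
$5 \cdot 3^{2} \left(- \frac{33}{-1}\right) = 5 \cdot 9 \left(\left(-33\right) \left(-1\right)\right) = 45 \cdot 33 = 1485$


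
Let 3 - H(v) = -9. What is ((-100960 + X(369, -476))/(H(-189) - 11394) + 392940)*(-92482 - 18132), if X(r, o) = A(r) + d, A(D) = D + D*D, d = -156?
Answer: -35336492969066/813 ≈ -4.3464e+10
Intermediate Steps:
H(v) = 12 (H(v) = 3 - 1*(-9) = 3 + 9 = 12)
A(D) = D + D**2
X(r, o) = -156 + r*(1 + r) (X(r, o) = r*(1 + r) - 156 = -156 + r*(1 + r))
((-100960 + X(369, -476))/(H(-189) - 11394) + 392940)*(-92482 - 18132) = ((-100960 + (-156 + 369*(1 + 369)))/(12 - 11394) + 392940)*(-92482 - 18132) = ((-100960 + (-156 + 369*370))/(-11382) + 392940)*(-110614) = ((-100960 + (-156 + 136530))*(-1/11382) + 392940)*(-110614) = ((-100960 + 136374)*(-1/11382) + 392940)*(-110614) = (35414*(-1/11382) + 392940)*(-110614) = (-17707/5691 + 392940)*(-110614) = (2236203833/5691)*(-110614) = -35336492969066/813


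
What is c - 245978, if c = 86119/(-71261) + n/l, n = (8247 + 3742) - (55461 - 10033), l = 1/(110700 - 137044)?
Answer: 62757498752799/71261 ≈ 8.8067e+8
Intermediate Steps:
l = -1/26344 (l = 1/(-26344) = -1/26344 ≈ -3.7959e-5)
n = -33439 (n = 11989 - 1*45428 = 11989 - 45428 = -33439)
c = 62775027391057/71261 (c = 86119/(-71261) - 33439/(-1/26344) = 86119*(-1/71261) - 33439*(-26344) = -86119/71261 + 880917016 = 62775027391057/71261 ≈ 8.8092e+8)
c - 245978 = 62775027391057/71261 - 245978 = 62757498752799/71261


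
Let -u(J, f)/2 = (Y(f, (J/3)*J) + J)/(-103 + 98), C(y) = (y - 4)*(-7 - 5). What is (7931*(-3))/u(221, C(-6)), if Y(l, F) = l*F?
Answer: -5665/186082 ≈ -0.030444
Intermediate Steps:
Y(l, F) = F*l
C(y) = 48 - 12*y (C(y) = (-4 + y)*(-12) = 48 - 12*y)
u(J, f) = 2*J/5 + 2*f*J²/15 (u(J, f) = -2*(((J/3)*J)*f + J)/(-103 + 98) = -2*(((J*(⅓))*J)*f + J)/(-5) = -2*(((J/3)*J)*f + J)*(-1)/5 = -2*((J²/3)*f + J)*(-1)/5 = -2*(f*J²/3 + J)*(-1)/5 = -2*(J + f*J²/3)*(-1)/5 = -2*(-J/5 - f*J²/15) = 2*J/5 + 2*f*J²/15)
(7931*(-3))/u(221, C(-6)) = (7931*(-3))/(((2/15)*221*(3 + 221*(48 - 12*(-6))))) = -23793*15/(442*(3 + 221*(48 + 72))) = -23793*15/(442*(3 + 221*120)) = -23793*15/(442*(3 + 26520)) = -23793/((2/15)*221*26523) = -23793/3907722/5 = -23793*5/3907722 = -5665/186082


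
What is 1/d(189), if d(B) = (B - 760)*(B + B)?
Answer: -1/215838 ≈ -4.6331e-6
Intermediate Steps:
d(B) = 2*B*(-760 + B) (d(B) = (-760 + B)*(2*B) = 2*B*(-760 + B))
1/d(189) = 1/(2*189*(-760 + 189)) = 1/(2*189*(-571)) = 1/(-215838) = -1/215838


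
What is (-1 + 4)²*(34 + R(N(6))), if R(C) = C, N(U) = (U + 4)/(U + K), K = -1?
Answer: 324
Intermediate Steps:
N(U) = (4 + U)/(-1 + U) (N(U) = (U + 4)/(U - 1) = (4 + U)/(-1 + U))
(-1 + 4)²*(34 + R(N(6))) = (-1 + 4)²*(34 + (4 + 6)/(-1 + 6)) = 3²*(34 + 10/5) = 9*(34 + (⅕)*10) = 9*(34 + 2) = 9*36 = 324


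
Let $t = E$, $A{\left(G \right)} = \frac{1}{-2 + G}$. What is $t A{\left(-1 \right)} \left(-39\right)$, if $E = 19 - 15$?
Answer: $52$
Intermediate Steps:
$E = 4$
$t = 4$
$t A{\left(-1 \right)} \left(-39\right) = \frac{4}{-2 - 1} \left(-39\right) = \frac{4}{-3} \left(-39\right) = 4 \left(- \frac{1}{3}\right) \left(-39\right) = \left(- \frac{4}{3}\right) \left(-39\right) = 52$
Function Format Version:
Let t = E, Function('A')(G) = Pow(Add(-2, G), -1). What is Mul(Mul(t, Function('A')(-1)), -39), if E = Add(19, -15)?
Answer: 52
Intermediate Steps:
E = 4
t = 4
Mul(Mul(t, Function('A')(-1)), -39) = Mul(Mul(4, Pow(Add(-2, -1), -1)), -39) = Mul(Mul(4, Pow(-3, -1)), -39) = Mul(Mul(4, Rational(-1, 3)), -39) = Mul(Rational(-4, 3), -39) = 52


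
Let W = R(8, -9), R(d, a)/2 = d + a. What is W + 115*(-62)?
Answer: -7132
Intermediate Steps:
R(d, a) = 2*a + 2*d (R(d, a) = 2*(d + a) = 2*(a + d) = 2*a + 2*d)
W = -2 (W = 2*(-9) + 2*8 = -18 + 16 = -2)
W + 115*(-62) = -2 + 115*(-62) = -2 - 7130 = -7132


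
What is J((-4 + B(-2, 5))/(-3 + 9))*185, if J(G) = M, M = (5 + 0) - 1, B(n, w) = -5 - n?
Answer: 740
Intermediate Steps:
M = 4 (M = 5 - 1 = 4)
J(G) = 4
J((-4 + B(-2, 5))/(-3 + 9))*185 = 4*185 = 740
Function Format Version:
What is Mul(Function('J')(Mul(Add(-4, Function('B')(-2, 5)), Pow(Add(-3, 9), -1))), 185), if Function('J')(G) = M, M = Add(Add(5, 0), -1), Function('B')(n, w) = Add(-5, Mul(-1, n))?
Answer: 740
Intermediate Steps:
M = 4 (M = Add(5, -1) = 4)
Function('J')(G) = 4
Mul(Function('J')(Mul(Add(-4, Function('B')(-2, 5)), Pow(Add(-3, 9), -1))), 185) = Mul(4, 185) = 740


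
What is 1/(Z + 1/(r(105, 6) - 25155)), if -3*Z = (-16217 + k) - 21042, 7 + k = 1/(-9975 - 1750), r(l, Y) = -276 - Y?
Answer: 99416275/1234948966968 ≈ 8.0502e-5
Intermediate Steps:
k = -82076/11725 (k = -7 + 1/(-9975 - 1750) = -7 + 1/(-11725) = -7 - 1/11725 = -82076/11725 ≈ -7.0001)
Z = 436943851/35175 (Z = -((-16217 - 82076/11725) - 21042)/3 = -(-190226401/11725 - 21042)/3 = -1/3*(-436943851/11725) = 436943851/35175 ≈ 12422.)
1/(Z + 1/(r(105, 6) - 25155)) = 1/(436943851/35175 + 1/((-276 - 1*6) - 25155)) = 1/(436943851/35175 + 1/((-276 - 6) - 25155)) = 1/(436943851/35175 + 1/(-282 - 25155)) = 1/(436943851/35175 + 1/(-25437)) = 1/(436943851/35175 - 1/25437) = 1/(1234948966968/99416275) = 99416275/1234948966968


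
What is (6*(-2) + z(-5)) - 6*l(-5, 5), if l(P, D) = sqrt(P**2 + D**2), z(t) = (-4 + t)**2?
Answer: 69 - 30*sqrt(2) ≈ 26.574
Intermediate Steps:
l(P, D) = sqrt(D**2 + P**2)
(6*(-2) + z(-5)) - 6*l(-5, 5) = (6*(-2) + (-4 - 5)**2) - 6*sqrt(5**2 + (-5)**2) = (-12 + (-9)**2) - 6*sqrt(25 + 25) = (-12 + 81) - 30*sqrt(2) = 69 - 30*sqrt(2)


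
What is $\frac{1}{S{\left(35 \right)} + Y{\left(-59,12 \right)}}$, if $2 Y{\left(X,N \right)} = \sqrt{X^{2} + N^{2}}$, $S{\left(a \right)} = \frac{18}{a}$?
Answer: $- \frac{2520}{4439329} + \frac{12250 \sqrt{145}}{4439329} \approx 0.03266$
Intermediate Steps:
$Y{\left(X,N \right)} = \frac{\sqrt{N^{2} + X^{2}}}{2}$ ($Y{\left(X,N \right)} = \frac{\sqrt{X^{2} + N^{2}}}{2} = \frac{\sqrt{N^{2} + X^{2}}}{2}$)
$\frac{1}{S{\left(35 \right)} + Y{\left(-59,12 \right)}} = \frac{1}{\frac{18}{35} + \frac{\sqrt{12^{2} + \left(-59\right)^{2}}}{2}} = \frac{1}{18 \cdot \frac{1}{35} + \frac{\sqrt{144 + 3481}}{2}} = \frac{1}{\frac{18}{35} + \frac{\sqrt{3625}}{2}} = \frac{1}{\frac{18}{35} + \frac{5 \sqrt{145}}{2}}$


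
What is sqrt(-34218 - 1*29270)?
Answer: 32*I*sqrt(62) ≈ 251.97*I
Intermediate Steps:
sqrt(-34218 - 1*29270) = sqrt(-34218 - 29270) = sqrt(-63488) = 32*I*sqrt(62)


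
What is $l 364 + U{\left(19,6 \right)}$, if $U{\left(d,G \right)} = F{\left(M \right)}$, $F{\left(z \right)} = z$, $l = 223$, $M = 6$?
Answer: $81178$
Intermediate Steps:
$U{\left(d,G \right)} = 6$
$l 364 + U{\left(19,6 \right)} = 223 \cdot 364 + 6 = 81172 + 6 = 81178$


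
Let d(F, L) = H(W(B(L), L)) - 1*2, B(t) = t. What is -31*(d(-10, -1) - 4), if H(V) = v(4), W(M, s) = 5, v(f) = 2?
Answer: 124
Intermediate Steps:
H(V) = 2
d(F, L) = 0 (d(F, L) = 2 - 1*2 = 2 - 2 = 0)
-31*(d(-10, -1) - 4) = -31*(0 - 4) = -31*(-4) = 124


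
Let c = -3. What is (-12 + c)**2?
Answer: 225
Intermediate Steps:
(-12 + c)**2 = (-12 - 3)**2 = (-15)**2 = 225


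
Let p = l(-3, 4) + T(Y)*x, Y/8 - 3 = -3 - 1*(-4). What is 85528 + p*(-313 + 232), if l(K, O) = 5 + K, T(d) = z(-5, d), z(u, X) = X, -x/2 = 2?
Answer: 95734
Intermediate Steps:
x = -4 (x = -2*2 = -4)
Y = 32 (Y = 24 + 8*(-3 - 1*(-4)) = 24 + 8*(-3 + 4) = 24 + 8*1 = 24 + 8 = 32)
T(d) = d
p = -126 (p = (5 - 3) + 32*(-4) = 2 - 128 = -126)
85528 + p*(-313 + 232) = 85528 - 126*(-313 + 232) = 85528 - 126*(-81) = 85528 + 10206 = 95734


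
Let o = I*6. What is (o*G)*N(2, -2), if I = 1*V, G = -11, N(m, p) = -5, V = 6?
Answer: 1980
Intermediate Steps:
I = 6 (I = 1*6 = 6)
o = 36 (o = 6*6 = 36)
(o*G)*N(2, -2) = (36*(-11))*(-5) = -396*(-5) = 1980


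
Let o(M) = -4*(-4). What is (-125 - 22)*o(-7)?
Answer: -2352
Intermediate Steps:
o(M) = 16
(-125 - 22)*o(-7) = (-125 - 22)*16 = -147*16 = -2352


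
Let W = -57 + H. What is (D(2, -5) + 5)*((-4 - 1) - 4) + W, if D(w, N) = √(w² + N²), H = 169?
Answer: 67 - 9*√29 ≈ 18.534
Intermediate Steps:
D(w, N) = √(N² + w²)
W = 112 (W = -57 + 169 = 112)
(D(2, -5) + 5)*((-4 - 1) - 4) + W = (√((-5)² + 2²) + 5)*((-4 - 1) - 4) + 112 = (√(25 + 4) + 5)*(-5 - 4) + 112 = (√29 + 5)*(-9) + 112 = (5 + √29)*(-9) + 112 = (-45 - 9*√29) + 112 = 67 - 9*√29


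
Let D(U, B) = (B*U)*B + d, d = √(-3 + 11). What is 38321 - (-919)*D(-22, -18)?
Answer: -6512311 + 1838*√2 ≈ -6.5097e+6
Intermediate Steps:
d = 2*√2 (d = √8 = 2*√2 ≈ 2.8284)
D(U, B) = 2*√2 + U*B² (D(U, B) = (B*U)*B + 2*√2 = U*B² + 2*√2 = 2*√2 + U*B²)
38321 - (-919)*D(-22, -18) = 38321 - (-919)*(2*√2 - 22*(-18)²) = 38321 - (-919)*(2*√2 - 22*324) = 38321 - (-919)*(2*√2 - 7128) = 38321 - (-919)*(-7128 + 2*√2) = 38321 - (6550632 - 1838*√2) = 38321 + (-6550632 + 1838*√2) = -6512311 + 1838*√2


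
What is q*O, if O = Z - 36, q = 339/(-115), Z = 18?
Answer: 6102/115 ≈ 53.061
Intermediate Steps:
q = -339/115 (q = 339*(-1/115) = -339/115 ≈ -2.9478)
O = -18 (O = 18 - 36 = -18)
q*O = -339/115*(-18) = 6102/115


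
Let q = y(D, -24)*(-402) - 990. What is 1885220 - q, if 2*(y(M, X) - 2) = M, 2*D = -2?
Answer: 1886813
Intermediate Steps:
D = -1 (D = (1/2)*(-2) = -1)
y(M, X) = 2 + M/2
q = -1593 (q = (2 + (1/2)*(-1))*(-402) - 990 = (2 - 1/2)*(-402) - 990 = (3/2)*(-402) - 990 = -603 - 990 = -1593)
1885220 - q = 1885220 - 1*(-1593) = 1885220 + 1593 = 1886813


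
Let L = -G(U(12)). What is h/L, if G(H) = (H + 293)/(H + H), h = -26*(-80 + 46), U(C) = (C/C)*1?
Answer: -884/147 ≈ -6.0136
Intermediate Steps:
U(C) = 1 (U(C) = 1*1 = 1)
h = 884 (h = -26*(-34) = 884)
G(H) = (293 + H)/(2*H) (G(H) = (293 + H)/((2*H)) = (293 + H)*(1/(2*H)) = (293 + H)/(2*H))
L = -147 (L = -(293 + 1)/(2*1) = -294/2 = -1*147 = -147)
h/L = 884/(-147) = 884*(-1/147) = -884/147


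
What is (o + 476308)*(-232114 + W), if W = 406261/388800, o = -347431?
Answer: -3876857162182501/129600 ≈ -2.9914e+10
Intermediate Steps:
W = 406261/388800 (W = 406261*(1/388800) = 406261/388800 ≈ 1.0449)
(o + 476308)*(-232114 + W) = (-347431 + 476308)*(-232114 + 406261/388800) = 128877*(-90245516939/388800) = -3876857162182501/129600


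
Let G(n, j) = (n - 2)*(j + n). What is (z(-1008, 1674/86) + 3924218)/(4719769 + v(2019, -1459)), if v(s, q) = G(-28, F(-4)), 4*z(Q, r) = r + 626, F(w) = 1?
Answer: 674993251/811939588 ≈ 0.83133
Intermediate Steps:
G(n, j) = (-2 + n)*(j + n)
z(Q, r) = 313/2 + r/4 (z(Q, r) = (r + 626)/4 = (626 + r)/4 = 313/2 + r/4)
v(s, q) = 810 (v(s, q) = (-28)² - 2*1 - 2*(-28) + 1*(-28) = 784 - 2 + 56 - 28 = 810)
(z(-1008, 1674/86) + 3924218)/(4719769 + v(2019, -1459)) = ((313/2 + (1674/86)/4) + 3924218)/(4719769 + 810) = ((313/2 + (1674*(1/86))/4) + 3924218)/4720579 = ((313/2 + (¼)*(837/43)) + 3924218)*(1/4720579) = ((313/2 + 837/172) + 3924218)*(1/4720579) = (27755/172 + 3924218)*(1/4720579) = (674993251/172)*(1/4720579) = 674993251/811939588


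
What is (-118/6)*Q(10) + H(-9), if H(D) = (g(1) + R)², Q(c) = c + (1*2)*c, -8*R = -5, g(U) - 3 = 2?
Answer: -35735/64 ≈ -558.36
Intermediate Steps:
g(U) = 5 (g(U) = 3 + 2 = 5)
R = 5/8 (R = -⅛*(-5) = 5/8 ≈ 0.62500)
Q(c) = 3*c (Q(c) = c + 2*c = 3*c)
H(D) = 2025/64 (H(D) = (5 + 5/8)² = (45/8)² = 2025/64)
(-118/6)*Q(10) + H(-9) = (-118/6)*(3*10) + 2025/64 = -118*⅙*30 + 2025/64 = -59/3*30 + 2025/64 = -590 + 2025/64 = -35735/64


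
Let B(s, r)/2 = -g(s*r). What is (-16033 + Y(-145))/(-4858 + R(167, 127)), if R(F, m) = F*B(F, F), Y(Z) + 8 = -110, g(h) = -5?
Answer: 16151/3188 ≈ 5.0662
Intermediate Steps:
B(s, r) = 10 (B(s, r) = 2*(-1*(-5)) = 2*5 = 10)
Y(Z) = -118 (Y(Z) = -8 - 110 = -118)
R(F, m) = 10*F (R(F, m) = F*10 = 10*F)
(-16033 + Y(-145))/(-4858 + R(167, 127)) = (-16033 - 118)/(-4858 + 10*167) = -16151/(-4858 + 1670) = -16151/(-3188) = -16151*(-1/3188) = 16151/3188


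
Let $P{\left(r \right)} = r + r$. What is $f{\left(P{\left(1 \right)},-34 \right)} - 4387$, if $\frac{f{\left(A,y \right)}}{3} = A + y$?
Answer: $-4483$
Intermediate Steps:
$P{\left(r \right)} = 2 r$
$f{\left(A,y \right)} = 3 A + 3 y$ ($f{\left(A,y \right)} = 3 \left(A + y\right) = 3 A + 3 y$)
$f{\left(P{\left(1 \right)},-34 \right)} - 4387 = \left(3 \cdot 2 \cdot 1 + 3 \left(-34\right)\right) - 4387 = \left(3 \cdot 2 - 102\right) - 4387 = \left(6 - 102\right) - 4387 = -96 - 4387 = -4483$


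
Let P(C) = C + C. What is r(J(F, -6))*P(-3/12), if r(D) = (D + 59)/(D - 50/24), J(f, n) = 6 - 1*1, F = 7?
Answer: -384/35 ≈ -10.971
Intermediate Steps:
J(f, n) = 5 (J(f, n) = 6 - 1 = 5)
r(D) = (59 + D)/(-25/12 + D) (r(D) = (59 + D)/(D - 50*1/24) = (59 + D)/(D - 25/12) = (59 + D)/(-25/12 + D))
P(C) = 2*C
r(J(F, -6))*P(-3/12) = (12*(59 + 5)/(-25 + 12*5))*(2*(-3/12)) = (12*64/(-25 + 60))*(2*(-3*1/12)) = (12*64/35)*(2*(-¼)) = (12*(1/35)*64)*(-½) = (768/35)*(-½) = -384/35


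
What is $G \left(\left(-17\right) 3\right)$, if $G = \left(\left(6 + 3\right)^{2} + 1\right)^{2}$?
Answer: $-342924$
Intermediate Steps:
$G = 6724$ ($G = \left(9^{2} + 1\right)^{2} = \left(81 + 1\right)^{2} = 82^{2} = 6724$)
$G \left(\left(-17\right) 3\right) = 6724 \left(\left(-17\right) 3\right) = 6724 \left(-51\right) = -342924$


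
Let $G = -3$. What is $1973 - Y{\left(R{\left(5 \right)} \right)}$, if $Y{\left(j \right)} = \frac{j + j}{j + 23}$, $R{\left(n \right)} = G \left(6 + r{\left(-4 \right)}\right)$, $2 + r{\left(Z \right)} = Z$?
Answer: $1973$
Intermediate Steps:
$r{\left(Z \right)} = -2 + Z$
$R{\left(n \right)} = 0$ ($R{\left(n \right)} = - 3 \left(6 - 6\right) = \left(-3\right) 0 = 0$)
$Y{\left(j \right)} = \frac{2 j}{23 + j}$
$1973 - Y{\left(R{\left(5 \right)} \right)} = 1973 - 2 \cdot 0 \frac{1}{23 + 0} = 1973 - 2 \cdot 0 \cdot \frac{1}{23} = 1973 - 0 = 1973 + 0 = 1973$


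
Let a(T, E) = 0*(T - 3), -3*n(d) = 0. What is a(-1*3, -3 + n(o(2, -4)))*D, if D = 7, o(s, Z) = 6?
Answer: 0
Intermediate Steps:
n(d) = 0 (n(d) = -⅓*0 = 0)
a(T, E) = 0 (a(T, E) = 0*(-3 + T) = 0)
a(-1*3, -3 + n(o(2, -4)))*D = 0*7 = 0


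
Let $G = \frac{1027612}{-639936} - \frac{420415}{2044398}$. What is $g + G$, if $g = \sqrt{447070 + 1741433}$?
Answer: $- \frac{98745275459}{54511828272} + 3 \sqrt{243167} \approx 1477.5$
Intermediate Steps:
$g = 3 \sqrt{243167}$ ($g = \sqrt{2188503} = 3 \sqrt{243167} \approx 1479.4$)
$G = - \frac{98745275459}{54511828272}$ ($G = 1027612 \left(- \frac{1}{639936}\right) - \frac{420415}{2044398} = - \frac{256903}{159984} - \frac{420415}{2044398} = - \frac{98745275459}{54511828272} \approx -1.8114$)
$g + G = 3 \sqrt{243167} - \frac{98745275459}{54511828272} = - \frac{98745275459}{54511828272} + 3 \sqrt{243167}$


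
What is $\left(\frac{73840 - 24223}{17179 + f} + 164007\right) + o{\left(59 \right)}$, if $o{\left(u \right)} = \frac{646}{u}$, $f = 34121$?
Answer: $\frac{55159561567}{336300} \approx 1.6402 \cdot 10^{5}$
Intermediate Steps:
$\left(\frac{73840 - 24223}{17179 + f} + 164007\right) + o{\left(59 \right)} = \left(\frac{73840 - 24223}{17179 + 34121} + 164007\right) + \frac{646}{59} = \left(\frac{49617}{51300} + 164007\right) + 646 \cdot \frac{1}{59} = \left(49617 \cdot \frac{1}{51300} + 164007\right) + \frac{646}{59} = \left(\frac{5513}{5700} + 164007\right) + \frac{646}{59} = \frac{934845413}{5700} + \frac{646}{59} = \frac{55159561567}{336300}$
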